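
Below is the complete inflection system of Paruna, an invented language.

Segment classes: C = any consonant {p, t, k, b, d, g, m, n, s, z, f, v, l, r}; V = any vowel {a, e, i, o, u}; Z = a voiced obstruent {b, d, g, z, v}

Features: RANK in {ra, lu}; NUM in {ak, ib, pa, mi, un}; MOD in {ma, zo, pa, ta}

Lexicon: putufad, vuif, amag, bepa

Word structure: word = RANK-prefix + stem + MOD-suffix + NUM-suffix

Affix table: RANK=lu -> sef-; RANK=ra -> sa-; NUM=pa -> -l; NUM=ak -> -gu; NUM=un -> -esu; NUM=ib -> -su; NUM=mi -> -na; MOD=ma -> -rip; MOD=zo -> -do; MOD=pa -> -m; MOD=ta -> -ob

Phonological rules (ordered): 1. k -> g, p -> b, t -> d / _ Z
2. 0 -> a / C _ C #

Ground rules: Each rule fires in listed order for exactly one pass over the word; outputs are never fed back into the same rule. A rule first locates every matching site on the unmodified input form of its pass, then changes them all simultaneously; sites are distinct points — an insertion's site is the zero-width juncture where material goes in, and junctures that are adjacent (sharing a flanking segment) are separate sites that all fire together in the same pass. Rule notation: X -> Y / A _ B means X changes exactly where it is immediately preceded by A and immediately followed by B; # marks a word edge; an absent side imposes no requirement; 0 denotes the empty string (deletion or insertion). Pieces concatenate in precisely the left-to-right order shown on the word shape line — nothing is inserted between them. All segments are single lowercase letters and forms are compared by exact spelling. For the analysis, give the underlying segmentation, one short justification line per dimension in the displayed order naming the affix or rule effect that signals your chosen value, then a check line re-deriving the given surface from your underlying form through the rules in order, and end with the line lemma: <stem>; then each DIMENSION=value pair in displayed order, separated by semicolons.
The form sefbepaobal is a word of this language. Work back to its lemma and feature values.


underlying: sef-bepa-ob-l
RANK=lu - signalled by the affix sef-
NUM=pa - signalled by the affix -l
MOD=ta - signalled by the affix -ob
check: sefbepaobl -> sefbepaobl -> sefbepaobal
lemma: bepa; RANK=lu; NUM=pa; MOD=ta


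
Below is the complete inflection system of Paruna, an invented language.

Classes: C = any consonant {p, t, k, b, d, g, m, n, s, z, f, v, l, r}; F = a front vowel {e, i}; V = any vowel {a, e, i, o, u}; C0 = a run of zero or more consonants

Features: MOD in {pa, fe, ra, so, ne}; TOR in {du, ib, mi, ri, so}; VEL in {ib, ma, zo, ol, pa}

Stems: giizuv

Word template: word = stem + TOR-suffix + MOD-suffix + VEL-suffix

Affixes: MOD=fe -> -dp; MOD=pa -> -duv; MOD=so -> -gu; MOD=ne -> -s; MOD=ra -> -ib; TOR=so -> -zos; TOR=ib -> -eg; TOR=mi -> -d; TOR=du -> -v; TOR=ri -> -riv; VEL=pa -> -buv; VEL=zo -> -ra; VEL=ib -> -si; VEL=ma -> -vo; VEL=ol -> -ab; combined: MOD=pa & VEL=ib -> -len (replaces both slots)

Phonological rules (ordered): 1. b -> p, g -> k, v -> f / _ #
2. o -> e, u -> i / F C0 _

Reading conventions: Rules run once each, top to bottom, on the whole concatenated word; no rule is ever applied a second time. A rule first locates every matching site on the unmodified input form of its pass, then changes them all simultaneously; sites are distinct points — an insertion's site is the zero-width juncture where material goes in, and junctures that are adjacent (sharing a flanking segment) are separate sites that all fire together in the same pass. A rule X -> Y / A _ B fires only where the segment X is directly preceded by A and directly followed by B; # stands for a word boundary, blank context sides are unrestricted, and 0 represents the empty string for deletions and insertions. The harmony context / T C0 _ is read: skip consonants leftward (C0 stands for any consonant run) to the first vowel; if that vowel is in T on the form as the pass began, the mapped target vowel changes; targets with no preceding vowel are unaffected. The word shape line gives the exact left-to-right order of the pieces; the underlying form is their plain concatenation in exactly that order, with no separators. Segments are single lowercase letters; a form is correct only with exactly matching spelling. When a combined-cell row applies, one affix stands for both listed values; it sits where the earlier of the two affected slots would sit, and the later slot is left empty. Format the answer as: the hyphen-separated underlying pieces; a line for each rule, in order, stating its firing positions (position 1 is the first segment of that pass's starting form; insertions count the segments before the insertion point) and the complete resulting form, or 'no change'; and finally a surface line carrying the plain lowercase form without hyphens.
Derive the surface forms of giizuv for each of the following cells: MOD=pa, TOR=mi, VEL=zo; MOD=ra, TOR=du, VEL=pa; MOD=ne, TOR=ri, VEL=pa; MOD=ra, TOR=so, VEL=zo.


cell MOD=pa, TOR=mi, VEL=zo:
underlying: giizuv-d-duv-ra
1. b -> p, g -> k, v -> f / _ #: no change
2. o -> e, u -> i / F C0 _: fires at position(s) 5: giizivdduvra
surface: giizivdduvra

cell MOD=ra, TOR=du, VEL=pa:
underlying: giizuv-v-ib-buv
1. b -> p, g -> k, v -> f / _ #: fires at position(s) 12: giizuvvibbuf
2. o -> e, u -> i / F C0 _: fires at position(s) 5, 11: giizivvibbif
surface: giizivvibbif

cell MOD=ne, TOR=ri, VEL=pa:
underlying: giizuv-riv-s-buv
1. b -> p, g -> k, v -> f / _ #: fires at position(s) 13: giizuvrivsbuf
2. o -> e, u -> i / F C0 _: fires at position(s) 5, 12: giizivrivsbif
surface: giizivrivsbif

cell MOD=ra, TOR=so, VEL=zo:
underlying: giizuv-zos-ib-ra
1. b -> p, g -> k, v -> f / _ #: no change
2. o -> e, u -> i / F C0 _: fires at position(s) 5: giizivzosibra
surface: giizivzosibra


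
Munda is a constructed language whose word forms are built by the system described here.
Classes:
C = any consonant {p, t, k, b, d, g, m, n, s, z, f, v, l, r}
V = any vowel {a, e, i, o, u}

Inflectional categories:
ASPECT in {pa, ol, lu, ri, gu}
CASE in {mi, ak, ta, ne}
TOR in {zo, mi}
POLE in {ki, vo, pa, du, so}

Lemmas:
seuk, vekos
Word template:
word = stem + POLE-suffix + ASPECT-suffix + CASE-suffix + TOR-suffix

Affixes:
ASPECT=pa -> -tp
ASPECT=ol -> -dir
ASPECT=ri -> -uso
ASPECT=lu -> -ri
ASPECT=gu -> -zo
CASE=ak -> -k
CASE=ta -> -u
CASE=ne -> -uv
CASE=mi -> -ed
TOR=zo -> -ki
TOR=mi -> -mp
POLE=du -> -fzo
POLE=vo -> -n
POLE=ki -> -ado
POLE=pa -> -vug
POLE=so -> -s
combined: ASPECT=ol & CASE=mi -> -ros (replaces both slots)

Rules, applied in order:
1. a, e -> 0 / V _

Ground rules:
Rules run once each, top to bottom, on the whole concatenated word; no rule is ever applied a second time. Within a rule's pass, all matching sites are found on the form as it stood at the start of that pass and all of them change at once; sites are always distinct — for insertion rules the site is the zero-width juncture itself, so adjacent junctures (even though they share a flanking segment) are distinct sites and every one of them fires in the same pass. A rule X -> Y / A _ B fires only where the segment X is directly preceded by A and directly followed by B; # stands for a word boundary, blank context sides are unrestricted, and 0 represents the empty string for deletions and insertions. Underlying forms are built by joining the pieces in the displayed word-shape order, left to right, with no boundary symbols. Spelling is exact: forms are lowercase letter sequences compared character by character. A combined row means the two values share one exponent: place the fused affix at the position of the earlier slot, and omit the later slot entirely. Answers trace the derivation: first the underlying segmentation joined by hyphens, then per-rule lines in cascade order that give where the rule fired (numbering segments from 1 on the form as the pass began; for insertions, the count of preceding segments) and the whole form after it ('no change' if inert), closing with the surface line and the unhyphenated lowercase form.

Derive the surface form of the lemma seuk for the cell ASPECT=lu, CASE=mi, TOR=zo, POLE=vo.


underlying: seuk-n-ri-ed-ki
1. a, e -> 0 / V _: fires at position(s) 8: seuknridki
surface: seuknridki


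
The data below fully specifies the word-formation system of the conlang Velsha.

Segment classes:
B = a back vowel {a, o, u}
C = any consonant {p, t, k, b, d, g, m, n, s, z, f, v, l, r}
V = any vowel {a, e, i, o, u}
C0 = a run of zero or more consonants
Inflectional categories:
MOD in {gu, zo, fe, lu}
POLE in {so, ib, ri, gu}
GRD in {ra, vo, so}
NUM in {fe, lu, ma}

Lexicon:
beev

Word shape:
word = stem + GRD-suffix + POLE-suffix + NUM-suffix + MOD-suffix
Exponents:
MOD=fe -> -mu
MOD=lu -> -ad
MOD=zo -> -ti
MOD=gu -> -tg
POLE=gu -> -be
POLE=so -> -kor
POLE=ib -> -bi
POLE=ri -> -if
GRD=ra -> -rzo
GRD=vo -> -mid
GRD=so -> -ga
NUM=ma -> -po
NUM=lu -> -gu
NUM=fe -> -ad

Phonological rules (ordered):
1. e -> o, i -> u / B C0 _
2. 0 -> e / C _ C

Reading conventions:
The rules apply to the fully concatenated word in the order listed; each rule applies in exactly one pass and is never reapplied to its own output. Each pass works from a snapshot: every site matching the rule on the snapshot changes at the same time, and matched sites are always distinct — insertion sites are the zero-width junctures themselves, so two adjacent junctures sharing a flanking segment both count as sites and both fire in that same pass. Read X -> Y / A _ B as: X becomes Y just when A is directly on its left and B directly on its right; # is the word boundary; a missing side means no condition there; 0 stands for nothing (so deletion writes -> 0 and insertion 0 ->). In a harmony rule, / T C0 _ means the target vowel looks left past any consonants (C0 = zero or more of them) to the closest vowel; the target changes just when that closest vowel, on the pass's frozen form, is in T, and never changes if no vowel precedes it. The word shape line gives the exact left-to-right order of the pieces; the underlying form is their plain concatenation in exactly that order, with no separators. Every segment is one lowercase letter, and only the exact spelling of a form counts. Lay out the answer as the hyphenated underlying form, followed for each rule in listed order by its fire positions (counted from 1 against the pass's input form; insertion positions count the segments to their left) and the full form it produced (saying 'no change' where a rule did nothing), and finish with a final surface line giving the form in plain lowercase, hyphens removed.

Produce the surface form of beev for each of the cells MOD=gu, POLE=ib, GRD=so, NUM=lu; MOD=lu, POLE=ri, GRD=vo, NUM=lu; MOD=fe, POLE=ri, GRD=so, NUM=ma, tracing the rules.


cell MOD=gu, POLE=ib, GRD=so, NUM=lu:
underlying: beev-ga-bi-gu-tg
1. e -> o, i -> u / B C0 _: fires at position(s) 8: beevgabugutg
2. 0 -> e / C _ C: inserts after position(s) 4, 11: beevegabuguteg
surface: beevegabuguteg

cell MOD=lu, POLE=ri, GRD=vo, NUM=lu:
underlying: beev-mid-if-gu-ad
1. e -> o, i -> u / B C0 _: no change
2. 0 -> e / C _ C: inserts after position(s) 4, 9: beevemidifeguad
surface: beevemidifeguad

cell MOD=fe, POLE=ri, GRD=so, NUM=ma:
underlying: beev-ga-if-po-mu
1. e -> o, i -> u / B C0 _: fires at position(s) 7: beevgaufpomu
2. 0 -> e / C _ C: inserts after position(s) 4, 8: beevegaufepomu
surface: beevegaufepomu


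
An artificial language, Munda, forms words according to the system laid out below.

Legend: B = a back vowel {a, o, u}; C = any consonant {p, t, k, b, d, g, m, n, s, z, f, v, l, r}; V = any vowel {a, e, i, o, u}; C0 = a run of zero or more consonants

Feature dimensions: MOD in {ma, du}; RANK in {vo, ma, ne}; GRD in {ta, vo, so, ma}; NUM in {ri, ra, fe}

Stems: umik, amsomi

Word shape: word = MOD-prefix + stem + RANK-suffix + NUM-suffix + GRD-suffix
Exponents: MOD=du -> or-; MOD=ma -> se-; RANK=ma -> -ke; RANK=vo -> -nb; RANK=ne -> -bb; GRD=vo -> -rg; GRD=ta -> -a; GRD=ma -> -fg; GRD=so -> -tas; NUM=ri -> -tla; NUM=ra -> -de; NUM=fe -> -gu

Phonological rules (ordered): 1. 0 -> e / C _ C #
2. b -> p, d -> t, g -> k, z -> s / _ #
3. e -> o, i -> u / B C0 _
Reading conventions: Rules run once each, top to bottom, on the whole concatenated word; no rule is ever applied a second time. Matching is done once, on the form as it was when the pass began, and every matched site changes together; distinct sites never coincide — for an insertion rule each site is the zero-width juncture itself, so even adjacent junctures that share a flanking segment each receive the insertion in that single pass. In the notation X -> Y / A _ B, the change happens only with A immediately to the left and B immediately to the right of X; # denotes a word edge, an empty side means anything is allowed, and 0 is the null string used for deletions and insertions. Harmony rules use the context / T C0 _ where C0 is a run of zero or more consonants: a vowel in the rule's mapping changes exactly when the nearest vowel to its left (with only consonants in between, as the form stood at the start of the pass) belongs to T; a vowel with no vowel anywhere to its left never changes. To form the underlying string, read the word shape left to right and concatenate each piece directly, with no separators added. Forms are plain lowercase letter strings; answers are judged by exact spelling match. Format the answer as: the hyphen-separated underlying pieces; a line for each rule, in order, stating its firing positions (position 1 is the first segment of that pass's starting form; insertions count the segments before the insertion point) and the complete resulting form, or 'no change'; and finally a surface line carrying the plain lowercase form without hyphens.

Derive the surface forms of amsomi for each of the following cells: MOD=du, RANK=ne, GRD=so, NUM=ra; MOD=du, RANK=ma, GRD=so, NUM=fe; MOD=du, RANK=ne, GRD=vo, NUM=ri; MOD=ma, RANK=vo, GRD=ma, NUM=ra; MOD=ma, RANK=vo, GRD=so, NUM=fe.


cell MOD=du, RANK=ne, GRD=so, NUM=ra:
underlying: or-amsomi-bb-de-tas
1. 0 -> e / C _ C #: no change
2. b -> p, d -> t, g -> k, z -> s / _ #: no change
3. e -> o, i -> u / B C0 _: fires at position(s) 8: oramsomubbdetas
surface: oramsomubbdetas

cell MOD=du, RANK=ma, GRD=so, NUM=fe:
underlying: or-amsomi-ke-gu-tas
1. 0 -> e / C _ C #: no change
2. b -> p, d -> t, g -> k, z -> s / _ #: no change
3. e -> o, i -> u / B C0 _: fires at position(s) 8: oramsomukegutas
surface: oramsomukegutas

cell MOD=du, RANK=ne, GRD=vo, NUM=ri:
underlying: or-amsomi-bb-tla-rg
1. 0 -> e / C _ C #: inserts after position(s) 14: oramsomibbtlareg
2. b -> p, d -> t, g -> k, z -> s / _ #: fires at position(s) 16: oramsomibbtlarek
3. e -> o, i -> u / B C0 _: fires at position(s) 8, 15: oramsomubbtlarok
surface: oramsomubbtlarok

cell MOD=ma, RANK=vo, GRD=ma, NUM=ra:
underlying: se-amsomi-nb-de-fg
1. 0 -> e / C _ C #: inserts after position(s) 13: seamsominbdefeg
2. b -> p, d -> t, g -> k, z -> s / _ #: fires at position(s) 15: seamsominbdefek
3. e -> o, i -> u / B C0 _: fires at position(s) 8: seamsomunbdefek
surface: seamsomunbdefek

cell MOD=ma, RANK=vo, GRD=so, NUM=fe:
underlying: se-amsomi-nb-gu-tas
1. 0 -> e / C _ C #: no change
2. b -> p, d -> t, g -> k, z -> s / _ #: no change
3. e -> o, i -> u / B C0 _: fires at position(s) 8: seamsomunbgutas
surface: seamsomunbgutas


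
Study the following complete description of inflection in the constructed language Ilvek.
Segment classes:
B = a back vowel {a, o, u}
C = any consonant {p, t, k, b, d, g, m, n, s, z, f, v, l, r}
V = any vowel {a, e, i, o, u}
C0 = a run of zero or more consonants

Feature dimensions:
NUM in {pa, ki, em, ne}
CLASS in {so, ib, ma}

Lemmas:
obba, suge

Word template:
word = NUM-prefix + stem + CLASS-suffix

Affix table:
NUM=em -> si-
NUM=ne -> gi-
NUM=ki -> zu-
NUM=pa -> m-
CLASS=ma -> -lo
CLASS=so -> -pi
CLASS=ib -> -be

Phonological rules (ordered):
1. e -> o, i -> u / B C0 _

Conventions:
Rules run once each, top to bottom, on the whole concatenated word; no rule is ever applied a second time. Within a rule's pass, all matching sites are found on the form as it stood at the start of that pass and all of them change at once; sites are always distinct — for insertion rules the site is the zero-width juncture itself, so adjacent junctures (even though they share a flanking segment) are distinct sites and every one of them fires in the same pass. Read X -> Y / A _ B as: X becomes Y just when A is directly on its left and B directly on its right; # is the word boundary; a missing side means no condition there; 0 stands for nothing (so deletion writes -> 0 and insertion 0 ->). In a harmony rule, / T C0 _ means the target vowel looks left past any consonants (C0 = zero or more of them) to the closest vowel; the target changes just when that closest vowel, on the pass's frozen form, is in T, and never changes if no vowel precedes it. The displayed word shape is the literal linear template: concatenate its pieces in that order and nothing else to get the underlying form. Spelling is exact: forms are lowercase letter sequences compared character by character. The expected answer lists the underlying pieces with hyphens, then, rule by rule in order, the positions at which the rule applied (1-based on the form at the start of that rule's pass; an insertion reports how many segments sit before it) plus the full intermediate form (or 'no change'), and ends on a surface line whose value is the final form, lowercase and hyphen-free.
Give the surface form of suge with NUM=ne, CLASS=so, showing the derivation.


underlying: gi-suge-pi
1. e -> o, i -> u / B C0 _: fires at position(s) 6: gisugopi
surface: gisugopi


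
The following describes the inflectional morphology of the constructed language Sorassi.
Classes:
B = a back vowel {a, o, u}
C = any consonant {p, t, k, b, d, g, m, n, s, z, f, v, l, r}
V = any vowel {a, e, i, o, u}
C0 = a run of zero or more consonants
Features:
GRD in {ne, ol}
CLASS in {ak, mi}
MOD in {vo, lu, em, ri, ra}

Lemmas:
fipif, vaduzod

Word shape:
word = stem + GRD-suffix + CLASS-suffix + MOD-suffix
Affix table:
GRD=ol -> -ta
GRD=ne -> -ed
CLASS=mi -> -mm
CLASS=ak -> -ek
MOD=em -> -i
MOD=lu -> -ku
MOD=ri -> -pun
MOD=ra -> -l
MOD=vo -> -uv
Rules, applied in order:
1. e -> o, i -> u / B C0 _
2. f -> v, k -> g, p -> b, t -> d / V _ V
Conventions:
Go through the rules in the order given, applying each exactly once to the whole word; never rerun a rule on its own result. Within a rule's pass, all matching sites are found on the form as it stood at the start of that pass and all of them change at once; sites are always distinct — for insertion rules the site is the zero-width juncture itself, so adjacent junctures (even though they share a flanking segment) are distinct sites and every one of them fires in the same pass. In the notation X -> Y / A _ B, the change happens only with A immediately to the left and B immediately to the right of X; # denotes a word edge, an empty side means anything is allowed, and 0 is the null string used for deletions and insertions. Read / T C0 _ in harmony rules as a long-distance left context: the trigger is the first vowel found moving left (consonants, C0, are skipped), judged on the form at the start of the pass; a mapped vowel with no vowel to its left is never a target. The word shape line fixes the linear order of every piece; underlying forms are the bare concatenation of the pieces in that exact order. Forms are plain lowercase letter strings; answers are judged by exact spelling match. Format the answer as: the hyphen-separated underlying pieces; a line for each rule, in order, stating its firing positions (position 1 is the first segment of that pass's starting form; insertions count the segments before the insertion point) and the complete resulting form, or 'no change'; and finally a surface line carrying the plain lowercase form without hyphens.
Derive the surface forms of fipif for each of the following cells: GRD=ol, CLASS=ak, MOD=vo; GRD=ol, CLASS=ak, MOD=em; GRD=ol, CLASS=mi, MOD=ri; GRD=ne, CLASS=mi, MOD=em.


cell GRD=ol, CLASS=ak, MOD=vo:
underlying: fipif-ta-ek-uv
1. e -> o, i -> u / B C0 _: fires at position(s) 8: fipiftaokuv
2. f -> v, k -> g, p -> b, t -> d / V _ V: fires at position(s) 3, 9: fibiftaoguv
surface: fibiftaoguv

cell GRD=ol, CLASS=ak, MOD=em:
underlying: fipif-ta-ek-i
1. e -> o, i -> u / B C0 _: fires at position(s) 8: fipiftaoki
2. f -> v, k -> g, p -> b, t -> d / V _ V: fires at position(s) 3, 9: fibiftaogi
surface: fibiftaogi

cell GRD=ol, CLASS=mi, MOD=ri:
underlying: fipif-ta-mm-pun
1. e -> o, i -> u / B C0 _: no change
2. f -> v, k -> g, p -> b, t -> d / V _ V: fires at position(s) 3: fibiftammpun
surface: fibiftammpun

cell GRD=ne, CLASS=mi, MOD=em:
underlying: fipif-ed-mm-i
1. e -> o, i -> u / B C0 _: no change
2. f -> v, k -> g, p -> b, t -> d / V _ V: fires at position(s) 3, 5: fibivedmmi
surface: fibivedmmi


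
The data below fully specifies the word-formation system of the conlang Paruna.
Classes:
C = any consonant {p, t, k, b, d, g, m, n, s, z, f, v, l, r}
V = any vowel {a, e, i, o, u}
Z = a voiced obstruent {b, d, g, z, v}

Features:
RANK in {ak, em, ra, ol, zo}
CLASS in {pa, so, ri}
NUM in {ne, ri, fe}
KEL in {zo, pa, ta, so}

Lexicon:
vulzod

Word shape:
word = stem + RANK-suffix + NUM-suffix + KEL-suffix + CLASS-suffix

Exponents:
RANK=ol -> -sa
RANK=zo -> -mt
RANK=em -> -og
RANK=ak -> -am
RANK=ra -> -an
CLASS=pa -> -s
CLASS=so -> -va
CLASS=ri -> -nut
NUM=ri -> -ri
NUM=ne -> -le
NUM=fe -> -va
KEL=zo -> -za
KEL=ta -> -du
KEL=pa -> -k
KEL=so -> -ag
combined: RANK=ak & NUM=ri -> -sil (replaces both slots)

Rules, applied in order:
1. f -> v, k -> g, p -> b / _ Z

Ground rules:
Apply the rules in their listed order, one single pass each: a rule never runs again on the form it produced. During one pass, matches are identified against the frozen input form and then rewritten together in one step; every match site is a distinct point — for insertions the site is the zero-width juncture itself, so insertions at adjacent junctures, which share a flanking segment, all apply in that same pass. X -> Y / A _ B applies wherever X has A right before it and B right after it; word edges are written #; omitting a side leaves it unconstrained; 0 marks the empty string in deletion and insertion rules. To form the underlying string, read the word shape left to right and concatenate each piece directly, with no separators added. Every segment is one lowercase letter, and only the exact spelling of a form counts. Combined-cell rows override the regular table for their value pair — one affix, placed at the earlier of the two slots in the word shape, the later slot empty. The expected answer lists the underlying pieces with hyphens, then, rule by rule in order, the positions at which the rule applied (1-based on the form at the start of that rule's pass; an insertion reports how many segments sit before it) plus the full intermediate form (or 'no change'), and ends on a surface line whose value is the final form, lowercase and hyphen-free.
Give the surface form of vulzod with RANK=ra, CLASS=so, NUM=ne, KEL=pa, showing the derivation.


underlying: vulzod-an-le-k-va
1. f -> v, k -> g, p -> b / _ Z: fires at position(s) 11: vulzodanlegva
surface: vulzodanlegva


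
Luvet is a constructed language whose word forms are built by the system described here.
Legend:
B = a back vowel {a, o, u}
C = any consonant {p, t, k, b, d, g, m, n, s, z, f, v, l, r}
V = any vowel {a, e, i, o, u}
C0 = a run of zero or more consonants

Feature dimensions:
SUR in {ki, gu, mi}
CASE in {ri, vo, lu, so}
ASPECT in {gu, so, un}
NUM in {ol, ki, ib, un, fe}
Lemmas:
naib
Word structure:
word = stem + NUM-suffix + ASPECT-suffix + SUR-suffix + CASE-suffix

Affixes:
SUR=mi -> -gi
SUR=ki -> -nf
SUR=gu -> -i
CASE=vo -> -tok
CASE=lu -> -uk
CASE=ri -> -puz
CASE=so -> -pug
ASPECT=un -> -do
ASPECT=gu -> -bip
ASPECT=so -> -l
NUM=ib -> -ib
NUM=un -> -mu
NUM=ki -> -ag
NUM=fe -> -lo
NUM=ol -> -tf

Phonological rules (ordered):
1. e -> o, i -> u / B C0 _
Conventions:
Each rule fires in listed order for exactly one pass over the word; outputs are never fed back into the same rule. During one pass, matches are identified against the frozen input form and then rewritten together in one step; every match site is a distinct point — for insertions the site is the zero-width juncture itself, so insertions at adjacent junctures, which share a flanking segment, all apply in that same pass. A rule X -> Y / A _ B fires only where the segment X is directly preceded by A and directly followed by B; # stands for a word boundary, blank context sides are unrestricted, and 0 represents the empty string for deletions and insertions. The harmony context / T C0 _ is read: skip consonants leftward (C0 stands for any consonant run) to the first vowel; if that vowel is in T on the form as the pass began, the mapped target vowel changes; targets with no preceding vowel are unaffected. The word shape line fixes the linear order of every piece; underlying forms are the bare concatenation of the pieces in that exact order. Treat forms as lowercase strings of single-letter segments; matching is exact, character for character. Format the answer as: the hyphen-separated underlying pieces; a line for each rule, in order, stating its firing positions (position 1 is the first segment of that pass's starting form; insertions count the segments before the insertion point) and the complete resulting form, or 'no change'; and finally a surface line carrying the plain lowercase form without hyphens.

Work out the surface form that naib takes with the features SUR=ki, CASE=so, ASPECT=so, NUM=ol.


underlying: naib-tf-l-nf-pug
1. e -> o, i -> u / B C0 _: fires at position(s) 3: naubtflnfpug
surface: naubtflnfpug


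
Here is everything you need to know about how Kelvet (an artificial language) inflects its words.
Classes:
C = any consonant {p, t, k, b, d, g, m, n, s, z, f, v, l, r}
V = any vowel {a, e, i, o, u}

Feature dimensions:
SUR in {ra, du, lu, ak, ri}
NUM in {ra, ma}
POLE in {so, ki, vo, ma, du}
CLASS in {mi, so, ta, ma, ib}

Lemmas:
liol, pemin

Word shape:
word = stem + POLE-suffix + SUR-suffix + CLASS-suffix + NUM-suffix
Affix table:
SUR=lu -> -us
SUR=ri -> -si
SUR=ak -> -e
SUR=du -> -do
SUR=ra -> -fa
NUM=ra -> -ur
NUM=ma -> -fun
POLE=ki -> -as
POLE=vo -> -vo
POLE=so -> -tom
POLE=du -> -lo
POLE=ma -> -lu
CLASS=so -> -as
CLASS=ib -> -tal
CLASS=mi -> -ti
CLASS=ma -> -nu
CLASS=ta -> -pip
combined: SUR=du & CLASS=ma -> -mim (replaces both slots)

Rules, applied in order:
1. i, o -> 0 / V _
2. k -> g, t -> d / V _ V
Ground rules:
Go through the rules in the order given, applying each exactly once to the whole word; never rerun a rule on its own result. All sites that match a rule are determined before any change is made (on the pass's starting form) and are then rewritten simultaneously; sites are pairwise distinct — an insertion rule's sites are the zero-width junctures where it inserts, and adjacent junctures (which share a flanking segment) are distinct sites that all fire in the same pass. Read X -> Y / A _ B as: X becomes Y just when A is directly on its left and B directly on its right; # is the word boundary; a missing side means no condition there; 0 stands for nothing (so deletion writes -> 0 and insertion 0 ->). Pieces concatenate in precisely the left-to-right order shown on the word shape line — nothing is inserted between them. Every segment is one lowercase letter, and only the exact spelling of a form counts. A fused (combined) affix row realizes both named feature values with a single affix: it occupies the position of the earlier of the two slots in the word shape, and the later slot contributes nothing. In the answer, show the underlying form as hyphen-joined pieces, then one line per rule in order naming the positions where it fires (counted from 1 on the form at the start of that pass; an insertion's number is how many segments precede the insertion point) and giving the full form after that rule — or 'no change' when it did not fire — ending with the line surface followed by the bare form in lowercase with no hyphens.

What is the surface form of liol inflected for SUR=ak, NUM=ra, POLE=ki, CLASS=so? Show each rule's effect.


underlying: liol-as-e-as-ur
1. i, o -> 0 / V _: fires at position(s) 3: lilaseasur
2. k -> g, t -> d / V _ V: no change
surface: lilaseasur


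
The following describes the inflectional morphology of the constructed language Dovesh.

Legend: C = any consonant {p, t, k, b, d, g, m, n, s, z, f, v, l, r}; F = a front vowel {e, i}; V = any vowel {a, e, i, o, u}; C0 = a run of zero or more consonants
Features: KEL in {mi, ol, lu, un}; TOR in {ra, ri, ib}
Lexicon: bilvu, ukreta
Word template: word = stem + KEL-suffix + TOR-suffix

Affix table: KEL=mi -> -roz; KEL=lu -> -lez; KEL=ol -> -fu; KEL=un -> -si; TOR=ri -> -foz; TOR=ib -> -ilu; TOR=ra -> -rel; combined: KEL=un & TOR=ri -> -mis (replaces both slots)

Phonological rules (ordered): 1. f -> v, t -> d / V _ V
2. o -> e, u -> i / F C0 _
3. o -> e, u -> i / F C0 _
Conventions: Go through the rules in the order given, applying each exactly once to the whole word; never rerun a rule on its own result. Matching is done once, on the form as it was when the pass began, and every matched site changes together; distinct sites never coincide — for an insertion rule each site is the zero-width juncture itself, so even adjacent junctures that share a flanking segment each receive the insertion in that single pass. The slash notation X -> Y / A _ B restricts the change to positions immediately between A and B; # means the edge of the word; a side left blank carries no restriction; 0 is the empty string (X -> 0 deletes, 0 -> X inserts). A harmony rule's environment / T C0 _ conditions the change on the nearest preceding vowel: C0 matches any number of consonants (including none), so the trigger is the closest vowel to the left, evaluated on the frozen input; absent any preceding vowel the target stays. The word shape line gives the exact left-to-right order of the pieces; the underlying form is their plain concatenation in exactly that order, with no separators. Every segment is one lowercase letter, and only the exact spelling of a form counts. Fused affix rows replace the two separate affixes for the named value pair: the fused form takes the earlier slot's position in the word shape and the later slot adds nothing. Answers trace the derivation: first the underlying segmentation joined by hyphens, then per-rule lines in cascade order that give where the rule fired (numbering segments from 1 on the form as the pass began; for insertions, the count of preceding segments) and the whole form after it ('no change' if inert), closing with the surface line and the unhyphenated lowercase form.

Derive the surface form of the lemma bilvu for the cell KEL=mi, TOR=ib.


underlying: bilvu-roz-ilu
1. f -> v, t -> d / V _ V: no change
2. o -> e, u -> i / F C0 _: fires at position(s) 5, 11: bilvirozili
3. o -> e, u -> i / F C0 _: fires at position(s) 7: bilvirezili
surface: bilvirezili


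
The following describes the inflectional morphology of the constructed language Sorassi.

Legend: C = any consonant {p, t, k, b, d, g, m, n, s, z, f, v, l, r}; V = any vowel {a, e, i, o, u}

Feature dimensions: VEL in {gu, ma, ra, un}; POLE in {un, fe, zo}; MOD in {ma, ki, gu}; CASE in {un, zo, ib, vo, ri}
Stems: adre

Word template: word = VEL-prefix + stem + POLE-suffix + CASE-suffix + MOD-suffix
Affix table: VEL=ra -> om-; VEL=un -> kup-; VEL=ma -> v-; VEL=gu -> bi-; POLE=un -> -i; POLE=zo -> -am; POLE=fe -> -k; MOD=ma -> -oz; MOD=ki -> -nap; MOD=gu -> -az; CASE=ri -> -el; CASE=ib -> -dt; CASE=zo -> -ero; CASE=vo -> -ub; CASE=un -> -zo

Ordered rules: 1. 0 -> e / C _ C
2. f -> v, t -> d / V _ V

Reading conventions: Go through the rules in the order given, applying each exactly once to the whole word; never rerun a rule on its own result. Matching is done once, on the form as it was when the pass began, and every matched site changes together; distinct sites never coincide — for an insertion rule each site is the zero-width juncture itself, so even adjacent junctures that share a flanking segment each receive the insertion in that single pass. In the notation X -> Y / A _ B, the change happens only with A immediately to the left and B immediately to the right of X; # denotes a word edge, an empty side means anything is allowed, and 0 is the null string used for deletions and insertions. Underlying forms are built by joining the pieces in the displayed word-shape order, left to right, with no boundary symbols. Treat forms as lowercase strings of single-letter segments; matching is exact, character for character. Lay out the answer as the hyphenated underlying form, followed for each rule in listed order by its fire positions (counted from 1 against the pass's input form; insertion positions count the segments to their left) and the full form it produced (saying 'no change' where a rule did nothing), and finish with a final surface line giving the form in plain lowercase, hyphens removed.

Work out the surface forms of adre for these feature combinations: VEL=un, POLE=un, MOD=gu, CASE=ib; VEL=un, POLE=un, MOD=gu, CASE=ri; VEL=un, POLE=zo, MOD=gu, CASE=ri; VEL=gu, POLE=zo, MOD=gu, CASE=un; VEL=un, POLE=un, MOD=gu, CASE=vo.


cell VEL=un, POLE=un, MOD=gu, CASE=ib:
underlying: kup-adre-i-dt-az
1. 0 -> e / C _ C: inserts after position(s) 5, 9: kupadereidetaz
2. f -> v, t -> d / V _ V: fires at position(s) 12: kupadereidedaz
surface: kupadereidedaz

cell VEL=un, POLE=un, MOD=gu, CASE=ri:
underlying: kup-adre-i-el-az
1. 0 -> e / C _ C: inserts after position(s) 5: kupadereielaz
2. f -> v, t -> d / V _ V: no change
surface: kupadereielaz

cell VEL=un, POLE=zo, MOD=gu, CASE=ri:
underlying: kup-adre-am-el-az
1. 0 -> e / C _ C: inserts after position(s) 5: kupadereamelaz
2. f -> v, t -> d / V _ V: no change
surface: kupadereamelaz

cell VEL=gu, POLE=zo, MOD=gu, CASE=un:
underlying: bi-adre-am-zo-az
1. 0 -> e / C _ C: inserts after position(s) 4, 8: biadereamezoaz
2. f -> v, t -> d / V _ V: no change
surface: biadereamezoaz

cell VEL=un, POLE=un, MOD=gu, CASE=vo:
underlying: kup-adre-i-ub-az
1. 0 -> e / C _ C: inserts after position(s) 5: kupadereiubaz
2. f -> v, t -> d / V _ V: no change
surface: kupadereiubaz


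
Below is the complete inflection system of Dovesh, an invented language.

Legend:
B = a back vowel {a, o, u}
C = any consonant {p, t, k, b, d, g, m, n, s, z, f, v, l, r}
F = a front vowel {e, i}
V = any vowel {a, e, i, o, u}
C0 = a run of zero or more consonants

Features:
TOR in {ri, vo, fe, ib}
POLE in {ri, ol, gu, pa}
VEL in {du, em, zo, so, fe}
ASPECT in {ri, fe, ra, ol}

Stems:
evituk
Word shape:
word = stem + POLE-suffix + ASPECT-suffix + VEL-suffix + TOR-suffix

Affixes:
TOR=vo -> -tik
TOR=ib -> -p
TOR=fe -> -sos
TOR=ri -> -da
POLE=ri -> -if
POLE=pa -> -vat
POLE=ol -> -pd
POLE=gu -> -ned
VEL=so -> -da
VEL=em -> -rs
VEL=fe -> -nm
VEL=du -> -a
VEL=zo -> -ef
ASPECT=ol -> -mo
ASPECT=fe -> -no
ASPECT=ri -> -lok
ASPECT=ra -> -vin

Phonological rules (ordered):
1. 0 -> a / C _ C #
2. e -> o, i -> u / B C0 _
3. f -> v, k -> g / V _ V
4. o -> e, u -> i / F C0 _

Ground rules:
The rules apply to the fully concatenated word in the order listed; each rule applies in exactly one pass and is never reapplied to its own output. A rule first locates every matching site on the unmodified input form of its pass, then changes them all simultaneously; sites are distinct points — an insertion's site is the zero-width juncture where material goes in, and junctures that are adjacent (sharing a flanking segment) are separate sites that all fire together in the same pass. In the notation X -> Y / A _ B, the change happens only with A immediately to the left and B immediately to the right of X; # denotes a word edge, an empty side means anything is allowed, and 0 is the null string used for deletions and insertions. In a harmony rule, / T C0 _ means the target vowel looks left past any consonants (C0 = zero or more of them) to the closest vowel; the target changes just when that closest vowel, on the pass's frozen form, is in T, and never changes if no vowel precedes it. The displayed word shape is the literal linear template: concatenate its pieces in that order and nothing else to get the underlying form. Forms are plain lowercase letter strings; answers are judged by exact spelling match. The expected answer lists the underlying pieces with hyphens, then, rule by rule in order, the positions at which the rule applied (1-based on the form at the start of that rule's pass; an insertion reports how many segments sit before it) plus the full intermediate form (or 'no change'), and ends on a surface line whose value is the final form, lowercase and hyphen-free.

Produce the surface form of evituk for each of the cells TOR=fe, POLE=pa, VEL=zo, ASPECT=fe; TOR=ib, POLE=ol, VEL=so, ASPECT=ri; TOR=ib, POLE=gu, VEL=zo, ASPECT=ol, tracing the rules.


cell TOR=fe, POLE=pa, VEL=zo, ASPECT=fe:
underlying: evituk-vat-no-ef-sos
1. 0 -> a / C _ C #: no change
2. e -> o, i -> u / B C0 _: fires at position(s) 12: evitukvatnoofsos
3. f -> v, k -> g / V _ V: no change
4. o -> e, u -> i / F C0 _: fires at position(s) 5: evitikvatnoofsos
surface: evitikvatnoofsos

cell TOR=ib, POLE=ol, VEL=so, ASPECT=ri:
underlying: evituk-pd-lok-da-p
1. 0 -> a / C _ C #: no change
2. e -> o, i -> u / B C0 _: no change
3. f -> v, k -> g / V _ V: no change
4. o -> e, u -> i / F C0 _: fires at position(s) 5: evitikpdlokdap
surface: evitikpdlokdap

cell TOR=ib, POLE=gu, VEL=zo, ASPECT=ol:
underlying: evituk-ned-mo-ef-p
1. 0 -> a / C _ C #: inserts after position(s) 13: evituknedmoefap
2. e -> o, i -> u / B C0 _: fires at position(s) 8, 12: evituknodmoofap
3. f -> v, k -> g / V _ V: fires at position(s) 13: evituknodmoovap
4. o -> e, u -> i / F C0 _: fires at position(s) 5: evitiknodmoovap
surface: evitiknodmoovap


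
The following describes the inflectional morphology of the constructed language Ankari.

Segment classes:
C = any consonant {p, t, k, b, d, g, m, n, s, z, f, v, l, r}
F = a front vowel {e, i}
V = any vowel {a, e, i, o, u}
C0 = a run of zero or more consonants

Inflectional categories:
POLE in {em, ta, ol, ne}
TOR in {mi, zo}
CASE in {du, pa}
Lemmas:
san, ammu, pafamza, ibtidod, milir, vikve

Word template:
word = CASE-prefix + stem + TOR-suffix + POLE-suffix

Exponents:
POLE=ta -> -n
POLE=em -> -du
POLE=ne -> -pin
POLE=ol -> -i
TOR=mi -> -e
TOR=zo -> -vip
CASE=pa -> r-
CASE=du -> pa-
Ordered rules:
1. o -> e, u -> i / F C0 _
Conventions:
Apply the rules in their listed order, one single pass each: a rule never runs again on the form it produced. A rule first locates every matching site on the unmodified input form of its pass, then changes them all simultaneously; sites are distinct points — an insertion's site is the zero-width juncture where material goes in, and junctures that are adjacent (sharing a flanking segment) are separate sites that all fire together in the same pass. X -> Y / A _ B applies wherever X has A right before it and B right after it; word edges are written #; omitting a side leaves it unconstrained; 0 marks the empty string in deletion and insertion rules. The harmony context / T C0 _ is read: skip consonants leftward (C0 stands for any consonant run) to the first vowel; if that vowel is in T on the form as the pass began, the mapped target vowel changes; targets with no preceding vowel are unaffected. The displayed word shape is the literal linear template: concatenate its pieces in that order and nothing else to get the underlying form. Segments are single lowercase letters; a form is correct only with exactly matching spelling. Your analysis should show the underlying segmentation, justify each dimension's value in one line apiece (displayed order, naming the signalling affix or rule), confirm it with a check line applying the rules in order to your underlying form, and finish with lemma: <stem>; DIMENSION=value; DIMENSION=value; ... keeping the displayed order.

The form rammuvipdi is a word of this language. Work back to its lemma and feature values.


underlying: r-ammu-vip-du
POLE=em - signalled by the affix -du
TOR=zo - signalled by the affix -vip
CASE=pa - signalled by the affix r-
check: rammuvipdu -> rammuvipdi
lemma: ammu; POLE=em; TOR=zo; CASE=pa


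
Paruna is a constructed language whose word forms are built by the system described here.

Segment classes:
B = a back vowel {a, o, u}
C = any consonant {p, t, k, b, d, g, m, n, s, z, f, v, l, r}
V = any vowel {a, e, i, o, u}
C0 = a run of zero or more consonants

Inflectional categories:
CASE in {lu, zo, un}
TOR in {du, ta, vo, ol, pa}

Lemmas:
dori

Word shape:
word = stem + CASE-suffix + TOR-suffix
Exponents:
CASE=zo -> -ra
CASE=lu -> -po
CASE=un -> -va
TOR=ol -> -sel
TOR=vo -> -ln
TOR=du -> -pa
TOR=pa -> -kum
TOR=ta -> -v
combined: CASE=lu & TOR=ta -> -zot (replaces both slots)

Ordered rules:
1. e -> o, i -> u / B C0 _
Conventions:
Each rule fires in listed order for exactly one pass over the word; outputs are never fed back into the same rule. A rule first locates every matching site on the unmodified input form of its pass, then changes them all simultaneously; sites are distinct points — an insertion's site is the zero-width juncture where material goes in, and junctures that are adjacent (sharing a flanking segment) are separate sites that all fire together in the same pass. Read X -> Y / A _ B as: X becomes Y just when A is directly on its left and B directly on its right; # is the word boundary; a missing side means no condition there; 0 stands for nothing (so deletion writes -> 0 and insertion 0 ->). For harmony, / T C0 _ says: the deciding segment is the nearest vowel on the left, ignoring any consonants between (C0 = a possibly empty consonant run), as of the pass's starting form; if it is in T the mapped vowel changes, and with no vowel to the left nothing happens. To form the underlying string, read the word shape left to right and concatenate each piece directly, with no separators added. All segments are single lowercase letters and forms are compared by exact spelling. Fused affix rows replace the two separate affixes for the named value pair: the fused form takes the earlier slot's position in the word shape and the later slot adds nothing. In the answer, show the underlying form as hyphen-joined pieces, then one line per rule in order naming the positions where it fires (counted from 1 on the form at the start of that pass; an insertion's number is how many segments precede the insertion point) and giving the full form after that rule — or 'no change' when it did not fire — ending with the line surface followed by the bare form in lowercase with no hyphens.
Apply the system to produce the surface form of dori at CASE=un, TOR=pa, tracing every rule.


underlying: dori-va-kum
1. e -> o, i -> u / B C0 _: fires at position(s) 4: doruvakum
surface: doruvakum
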